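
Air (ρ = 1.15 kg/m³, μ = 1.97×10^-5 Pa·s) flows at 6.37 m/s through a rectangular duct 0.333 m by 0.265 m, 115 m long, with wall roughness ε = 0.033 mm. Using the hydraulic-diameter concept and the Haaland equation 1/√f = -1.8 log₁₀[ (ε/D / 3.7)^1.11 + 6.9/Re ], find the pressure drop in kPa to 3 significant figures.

Hydraulic diameter D_h = 4A/P = 4·(0.333·0.265)/(2·(0.333+0.265)) = 0.353/1.196 = 0.2951 m.
Re = ρVD_h/μ = 1.15·6.37·0.2951/1.97e-05 = 1.097e+05.
ε/D_h = 3.3e-05/0.2951 = 0.000112; Haaland gives 1/√f = -1.8 log₁₀[9.62e-06+6.29e-05] = 7.451, so f = 0.01801.
ΔP = f(L/D_h)(ρV²/2) = 0.01801·115/0.2951·23.33 = 163.7 Pa.
ΔP = 0.164 kPa.

ΔP ≈ 0.164 kPa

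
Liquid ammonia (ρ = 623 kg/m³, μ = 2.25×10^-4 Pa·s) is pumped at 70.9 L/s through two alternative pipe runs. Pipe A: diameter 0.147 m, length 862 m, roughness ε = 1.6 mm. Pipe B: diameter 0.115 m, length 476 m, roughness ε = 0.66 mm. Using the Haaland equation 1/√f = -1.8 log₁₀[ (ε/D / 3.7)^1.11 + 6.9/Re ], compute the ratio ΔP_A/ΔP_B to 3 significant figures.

ΔP_A/ΔP_B ≈ 0.653

Pipe A: V = Q/A = 0.0709/0.01697 = 4.178 m/s; Re = 1.7e+06; ε/D = 0.0109; Haaland → f = 0.03912; ΔP_A = f(L/D)(ρV²/2) = 1.247e+06 Pa.
Pipe B: V = Q/A = 0.0709/0.01039 = 6.826 m/s; Re = 2.174e+06; ε/D = 0.00574; Haaland → f = 0.03178; ΔP_B = f(L/D)(ρV²/2) = 1.909e+06 Pa.
ΔP_A/ΔP_B = 1.247e+06/1.909e+06 = 0.653.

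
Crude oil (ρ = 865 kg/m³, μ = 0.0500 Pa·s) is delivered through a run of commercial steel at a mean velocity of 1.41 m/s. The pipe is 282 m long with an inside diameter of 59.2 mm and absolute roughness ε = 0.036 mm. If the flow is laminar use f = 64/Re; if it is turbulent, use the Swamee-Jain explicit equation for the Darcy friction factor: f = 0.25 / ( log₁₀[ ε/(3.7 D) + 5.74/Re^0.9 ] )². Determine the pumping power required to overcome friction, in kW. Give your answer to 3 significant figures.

Reynolds number Re = ρVD/μ = 865 · 1.41 · 0.0592 / 0.05 = 1444.
Re < 2300 → laminar flow, so f = 64/Re = 64/1444 = 0.04432 (the turbulent correlation is not needed).
Darcy-Weisbach: ΔP = f(L/D)(ρV²/2) = 0.04432·(282/0.0592)·(865·1.41²/2) = 0.04432·4764·859.9 = 1.815e+05 Pa.
Q = V·A = 1.41·0.002753 = 0.003881 m³/s.
Pumping power P = QΔP = 0.003881·1.815e+05 = 704.5 W = 0.705 kW.

P ≈ 0.705 kW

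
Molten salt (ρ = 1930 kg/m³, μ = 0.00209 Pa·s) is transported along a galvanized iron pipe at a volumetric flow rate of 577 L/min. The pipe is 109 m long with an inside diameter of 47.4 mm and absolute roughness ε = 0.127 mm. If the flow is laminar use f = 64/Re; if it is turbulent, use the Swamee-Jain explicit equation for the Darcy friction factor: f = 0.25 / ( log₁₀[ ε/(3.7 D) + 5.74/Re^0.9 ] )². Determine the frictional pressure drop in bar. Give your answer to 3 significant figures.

Q = 577 L/min = 577/60000 = 0.009617 m³/s.
Cross-sectional area A = πD²/4 = π(0.0474)²/4 = 0.001765 m²; mean velocity V = Q/A = 0.009617/0.001765 = 5.45 m/s.
Reynolds number Re = ρVD/μ = 1930 · 5.45 · 0.0474 / 0.00209 = 2.385e+05.
Re > 4000 → turbulent. Relative roughness ε/D = 0.000127/0.0474 = 0.00268. Swamee-Jain: f = 0.25/(log₁₀[0.00268/3.7 + 5.74/2.385e+05^0.9])² = 0.25/(log₁₀[0.000724 + 8.3e-05])² = 0.25/(-3.093)² = 0.02613.
Darcy-Weisbach: ΔP = f(L/D)(ρV²/2) = 0.02613·(109/0.0474)·(1930·5.45²/2) = 0.02613·2300·2.866e+04 = 1.722e+06 Pa.
ΔP = 1.722e+06 Pa = 17.2 bar.

ΔP ≈ 17.2 bar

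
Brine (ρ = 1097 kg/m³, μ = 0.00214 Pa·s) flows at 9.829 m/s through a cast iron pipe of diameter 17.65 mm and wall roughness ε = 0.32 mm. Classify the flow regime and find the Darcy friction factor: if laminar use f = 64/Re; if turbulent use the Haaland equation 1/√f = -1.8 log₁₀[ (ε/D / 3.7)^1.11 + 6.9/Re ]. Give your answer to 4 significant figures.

Re = ρVD/μ = 1097·9.829·0.01765/0.00214 = 8.893e+04.
Re > 4000 → turbulent. ε/D = 0.00032/0.01765 = 0.0181; Haaland: 1/√f = -1.8 log₁₀[0.00273 + 7.76e-05] = 4.593, so f = 0.0474.

f ≈ 0.04740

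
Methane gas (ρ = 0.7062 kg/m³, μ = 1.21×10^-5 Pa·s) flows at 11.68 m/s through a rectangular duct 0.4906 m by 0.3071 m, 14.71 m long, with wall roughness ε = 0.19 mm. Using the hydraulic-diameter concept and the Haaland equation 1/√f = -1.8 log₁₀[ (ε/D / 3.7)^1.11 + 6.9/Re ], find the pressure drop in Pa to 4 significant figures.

ΔP ≈ 34.30 Pa

Hydraulic diameter D_h = 4A/P = 4·(0.4906·0.3071)/(2·(0.4906+0.3071)) = 0.6027/1.595 = 0.3777 m.
Re = ρVD_h/μ = 0.7062·11.68·0.3777/1.21e-05 = 2.575e+05.
ε/D_h = 0.00019/0.3777 = 0.000503; Haaland gives 1/√f = -1.8 log₁₀[5.11e-05+2.68e-05] = 7.396, so f = 0.01828.
ΔP = f(L/D_h)(ρV²/2) = 0.01828·14.71/0.3777·48.17 = 34.3 Pa.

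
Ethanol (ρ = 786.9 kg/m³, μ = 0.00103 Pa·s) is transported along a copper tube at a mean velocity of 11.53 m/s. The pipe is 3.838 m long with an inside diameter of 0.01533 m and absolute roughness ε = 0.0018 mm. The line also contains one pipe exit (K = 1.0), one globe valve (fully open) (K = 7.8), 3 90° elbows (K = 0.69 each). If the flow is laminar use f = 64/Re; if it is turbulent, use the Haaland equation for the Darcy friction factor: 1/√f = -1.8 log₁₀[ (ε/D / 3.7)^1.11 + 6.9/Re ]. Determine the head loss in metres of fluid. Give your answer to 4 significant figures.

Reynolds number Re = ρVD/μ = 786.9 · 11.53 · 0.01533 / 0.00103 = 1.35e+05.
Re > 4000 → turbulent. Relative roughness ε/D = 1.8e-06/0.01533 = 0.000117. Haaland: 1/√f = -1.8 log₁₀[(0.000117/3.7)^1.11 + 6.9/1.35e+05] = -1.8 log₁₀[1.02e-05 + 5.11e-05] = 7.583, so f = 0.01739.
Total minor-loss coefficient ΣK = 1·1 + 1·7.8 + 3·0.69 = 10.9.
ΔP = [f·L/D + ΣK]·(ρV²/2) = [0.01739·3.838/0.01533 + 10.9]·(786.9·11.53²/2) = [4.354 + 10.9]·5.231e+04 = 7.963e+05 Pa.
Head loss h_f = ΔP/(ρg) = 7.963e+05/(786.9·9.81) = 103.2 m.

h_f ≈ 103.2 m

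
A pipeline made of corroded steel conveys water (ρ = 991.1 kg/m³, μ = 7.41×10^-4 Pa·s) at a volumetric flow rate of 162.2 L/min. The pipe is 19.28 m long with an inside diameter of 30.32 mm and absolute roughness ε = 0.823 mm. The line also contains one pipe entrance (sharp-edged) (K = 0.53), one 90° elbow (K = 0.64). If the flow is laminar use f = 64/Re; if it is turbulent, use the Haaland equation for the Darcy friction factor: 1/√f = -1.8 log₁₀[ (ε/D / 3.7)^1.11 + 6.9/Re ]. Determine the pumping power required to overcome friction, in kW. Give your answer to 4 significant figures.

Q = 162.2 L/min = 162.2/60000 = 0.002703 m³/s.
Cross-sectional area A = πD²/4 = π(0.03032)²/4 = 0.000722 m²; mean velocity V = Q/A = 0.002703/0.000722 = 3.744 m/s.
Reynolds number Re = ρVD/μ = 991.1 · 3.744 · 0.03032 / 0.000741 = 1.518e+05.
Re > 4000 → turbulent. Relative roughness ε/D = 0.000823/0.03032 = 0.0271. Haaland: 1/√f = -1.8 log₁₀[(0.0271/3.7)^1.11 + 6.9/1.518e+05] = -1.8 log₁₀[0.00427 + 4.54e-05] = 4.257, so f = 0.05519.
Total minor-loss coefficient ΣK = 1·0.53 + 1·0.64 = 1.17.
ΔP = [f·L/D + ΣK]·(ρV²/2) = [0.05519·19.28/0.03032 + 1.17]·(991.1·3.744²/2) = [35.1 + 1.17]·6947 = 2.519e+05 Pa.
Pumping power P = QΔP = 0.002703·2.519e+05 = 681.08 W = 0.6811 kW.

P ≈ 0.6811 kW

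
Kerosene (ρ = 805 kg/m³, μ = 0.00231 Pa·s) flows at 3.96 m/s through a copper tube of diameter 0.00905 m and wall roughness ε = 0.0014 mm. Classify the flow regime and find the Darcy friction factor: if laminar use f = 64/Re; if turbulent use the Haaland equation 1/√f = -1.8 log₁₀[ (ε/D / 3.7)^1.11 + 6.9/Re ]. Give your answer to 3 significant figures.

f ≈ 0.0293

Re = ρVD/μ = 805·3.96·0.00905/0.00231 = 1.249e+04.
Re > 4000 → turbulent. ε/D = 1.4e-06/0.00905 = 0.000155; Haaland: 1/√f = -1.8 log₁₀[1.38e-05 + 0.000552] = 5.845, so f = 0.02928.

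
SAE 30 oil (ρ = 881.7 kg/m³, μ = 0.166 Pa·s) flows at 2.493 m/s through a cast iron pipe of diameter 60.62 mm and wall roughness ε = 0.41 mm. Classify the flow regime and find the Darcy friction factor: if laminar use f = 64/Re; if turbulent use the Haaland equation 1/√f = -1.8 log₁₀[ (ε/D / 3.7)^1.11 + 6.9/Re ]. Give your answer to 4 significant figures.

f ≈ 0.07973

Re = ρVD/μ = 881.7·2.493·0.06062/0.166 = 802.7.
Re < 2300 → laminar, so f = 64/Re = 0.07973 (roughness is irrelevant in laminar flow).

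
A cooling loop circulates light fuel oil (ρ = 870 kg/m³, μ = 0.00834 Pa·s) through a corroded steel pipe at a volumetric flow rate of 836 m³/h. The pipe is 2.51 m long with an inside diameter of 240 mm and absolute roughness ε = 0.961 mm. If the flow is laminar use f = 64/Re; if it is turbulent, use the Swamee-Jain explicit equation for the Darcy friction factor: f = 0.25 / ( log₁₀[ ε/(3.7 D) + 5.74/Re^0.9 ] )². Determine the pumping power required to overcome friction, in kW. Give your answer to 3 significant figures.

P ≈ 0.821 kW

Q = 836 m³/h = 836/3600 = 0.2322 m³/s.
Cross-sectional area A = πD²/4 = π(0.24)²/4 = 0.04524 m²; mean velocity V = Q/A = 0.2322/0.04524 = 5.133 m/s.
Reynolds number Re = ρVD/μ = 870 · 5.133 · 0.24 / 0.00834 = 1.285e+05.
Re > 4000 → turbulent. Relative roughness ε/D = 0.000961/0.24 = 0.004. Swamee-Jain: f = 0.25/(log₁₀[0.004/3.7 + 5.74/1.285e+05^0.9])² = 0.25/(log₁₀[0.00108 + 0.000145])² = 0.25/(-2.911)² = 0.0295.
Darcy-Weisbach: ΔP = f(L/D)(ρV²/2) = 0.0295·(2.51/0.24)·(870·5.133²/2) = 0.0295·10.46·1.146e+04 = 3536 Pa.
Pumping power P = QΔP = 0.2322·3536 = 821.2 W = 0.821 kW.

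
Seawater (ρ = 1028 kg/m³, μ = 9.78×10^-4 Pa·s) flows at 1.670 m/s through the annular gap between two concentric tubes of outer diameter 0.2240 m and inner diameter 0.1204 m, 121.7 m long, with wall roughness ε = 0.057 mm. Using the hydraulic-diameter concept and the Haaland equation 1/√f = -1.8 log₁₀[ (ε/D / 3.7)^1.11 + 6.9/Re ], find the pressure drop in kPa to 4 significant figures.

ΔP ≈ 32.08 kPa

Hydraulic diameter D_h = 4A/P = D_o - D_i = 0.224 - 0.1204 = 0.1036 m.
Re = ρVD_h/μ = 1028·1.67·0.1036/0.000978 = 1.819e+05.
ε/D_h = 5.7e-05/0.1036 = 0.00055; Haaland gives 1/√f = -1.8 log₁₀[5.64e-05+3.79e-05] = 7.246, so f = 0.01905.
ΔP = f(L/D_h)(ρV²/2) = 0.01905·121.7/0.1036·1433 = 3.208e+04 Pa.
ΔP = 32.08 kPa.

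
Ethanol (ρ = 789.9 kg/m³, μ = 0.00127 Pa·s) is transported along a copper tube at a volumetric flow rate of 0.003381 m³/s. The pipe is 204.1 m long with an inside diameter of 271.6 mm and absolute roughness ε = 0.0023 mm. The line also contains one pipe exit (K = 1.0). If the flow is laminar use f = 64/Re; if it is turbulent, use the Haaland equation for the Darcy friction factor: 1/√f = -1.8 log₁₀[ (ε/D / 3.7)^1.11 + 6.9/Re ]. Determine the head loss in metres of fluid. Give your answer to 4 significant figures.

h_f ≈ 0.004219 m

Cross-sectional area A = πD²/4 = π(0.2716)²/4 = 0.05794 m²; mean velocity V = Q/A = 0.003381/0.05794 = 0.05836 m/s.
Reynolds number Re = ρVD/μ = 789.9 · 0.05836 · 0.2716 / 0.00127 = 9858.
Re > 4000 → turbulent. Relative roughness ε/D = 2.3e-06/0.2716 = 8.47e-06. Haaland: 1/√f = -1.8 log₁₀[(8.47e-06/3.7)^1.11 + 6.9/9858] = -1.8 log₁₀[5.48e-07 + 0.0007] = 5.678, so f = 0.03101.
Total minor-loss coefficient ΣK = 1·1 = 1.
ΔP = [f·L/D + ΣK]·(ρV²/2) = [0.03101·204.1/0.2716 + 1]·(789.9·0.05836²/2) = [23.31 + 1]·1.345 = 32.69 Pa.
Head loss h_f = ΔP/(ρg) = 32.69/(789.9·9.81) = 0.004219 m.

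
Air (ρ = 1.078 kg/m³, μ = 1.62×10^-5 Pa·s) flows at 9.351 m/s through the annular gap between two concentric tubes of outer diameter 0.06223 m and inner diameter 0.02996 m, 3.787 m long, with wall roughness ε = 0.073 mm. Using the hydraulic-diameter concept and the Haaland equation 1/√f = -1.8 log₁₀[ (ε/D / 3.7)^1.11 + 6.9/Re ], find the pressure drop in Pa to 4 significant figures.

ΔP ≈ 165.5 Pa

Hydraulic diameter D_h = 4A/P = D_o - D_i = 0.06223 - 0.02996 = 0.03227 m.
Re = ρVD_h/μ = 1.078·9.351·0.03227/1.62e-05 = 2.008e+04.
ε/D_h = 7.3e-05/0.03227 = 0.00226; Haaland gives 1/√f = -1.8 log₁₀[0.000271+0.000344] = 5.781, so f = 0.02993.
ΔP = f(L/D_h)(ρV²/2) = 0.02993·3.787/0.03227·47.13 = 165.5 Pa.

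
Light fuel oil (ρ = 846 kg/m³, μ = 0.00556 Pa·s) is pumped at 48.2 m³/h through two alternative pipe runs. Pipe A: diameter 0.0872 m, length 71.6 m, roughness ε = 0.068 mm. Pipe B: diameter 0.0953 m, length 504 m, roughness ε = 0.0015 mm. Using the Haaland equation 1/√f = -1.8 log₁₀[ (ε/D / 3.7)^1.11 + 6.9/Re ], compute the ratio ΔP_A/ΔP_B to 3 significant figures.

ΔP_A/ΔP_B ≈ 0.233

Pipe A: V = Q/A = 0.01339/0.005972 = 2.242 m/s; Re = 2.975e+04; ε/D = 0.00078; Haaland → f = 0.02517; ΔP_A = f(L/D)(ρV²/2) = 4.394e+04 Pa.
Pipe B: V = Q/A = 0.01339/0.007133 = 1.877 m/s; Re = 2.722e+04; ε/D = 1.57e-05; Haaland → f = 0.02389; ΔP_B = f(L/D)(ρV²/2) = 1.883e+05 Pa.
ΔP_A/ΔP_B = 4.394e+04/1.883e+05 = 0.233.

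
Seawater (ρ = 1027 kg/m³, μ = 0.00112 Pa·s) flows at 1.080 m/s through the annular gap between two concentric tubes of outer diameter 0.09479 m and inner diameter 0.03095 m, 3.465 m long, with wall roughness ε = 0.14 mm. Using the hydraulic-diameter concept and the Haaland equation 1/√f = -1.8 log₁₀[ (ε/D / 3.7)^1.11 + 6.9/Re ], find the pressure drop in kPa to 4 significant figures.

Hydraulic diameter D_h = 4A/P = D_o - D_i = 0.09479 - 0.03095 = 0.06384 m.
Re = ρVD_h/μ = 1027·1.08·0.06384/0.00112 = 6.322e+04.
ε/D_h = 0.00014/0.06384 = 0.00219; Haaland gives 1/√f = -1.8 log₁₀[0.000262+0.000109] = 6.175, so f = 0.02622.
ΔP = f(L/D_h)(ρV²/2) = 0.02622·3.465/0.06384·598.9 = 852.4 Pa.
ΔP = 0.8524 kPa.

ΔP ≈ 0.8524 kPa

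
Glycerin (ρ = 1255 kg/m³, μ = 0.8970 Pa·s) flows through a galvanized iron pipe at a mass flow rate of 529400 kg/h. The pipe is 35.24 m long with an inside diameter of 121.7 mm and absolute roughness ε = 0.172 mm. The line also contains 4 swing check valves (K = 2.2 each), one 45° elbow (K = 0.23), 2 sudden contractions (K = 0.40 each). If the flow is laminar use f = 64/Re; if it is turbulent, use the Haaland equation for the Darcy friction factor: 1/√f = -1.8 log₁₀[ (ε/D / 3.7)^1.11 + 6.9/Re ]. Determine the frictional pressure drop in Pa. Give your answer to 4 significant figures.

ṁ = 529400 kg/h = 529400/3600 = 147.1 kg/s.
A = πD²/4 = π(0.1217)²/4 = 0.01163 m²; mean velocity V = ṁ/(ρA) = 147.1/(1255 · 0.01163) = 10.07 m/s.
Reynolds number Re = ρVD/μ = 1255 · 10.07 · 0.1217 / 0.897 = 1715.
Re < 2300 → laminar flow, so f = 64/Re = 64/1715 = 0.03731 (the turbulent correlation is not needed).
Total minor-loss coefficient ΣK = 4·2.2 + 1·0.23 + 2·0.4 = 9.83.
ΔP = [f·L/D + ΣK]·(ρV²/2) = [0.03731·35.24/0.1217 + 9.83]·(1255·10.07²/2) = [10.8 + 9.83]·6.367e+04 = 1.314e+06 Pa.

ΔP ≈ 1314000 Pa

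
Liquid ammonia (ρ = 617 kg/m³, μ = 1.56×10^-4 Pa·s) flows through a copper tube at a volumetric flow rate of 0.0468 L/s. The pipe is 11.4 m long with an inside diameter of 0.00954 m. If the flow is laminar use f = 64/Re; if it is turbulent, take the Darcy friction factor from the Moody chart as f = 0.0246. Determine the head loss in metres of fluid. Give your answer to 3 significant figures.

h_f ≈ 0.642 m

Q = 0.0468 L/s = 0.0468/1000 = 4.68e-05 m³/s.
Cross-sectional area A = πD²/4 = π(0.00954)²/4 = 7.148e-05 m²; mean velocity V = Q/A = 4.68e-05/7.148e-05 = 0.6547 m/s.
Reynolds number Re = ρVD/μ = 617 · 0.6547 · 0.00954 / 0.000156 = 2.47e+04.
Re > 4000 → turbulent; use the Moody-chart value f = 0.0246.
Darcy-Weisbach: ΔP = f(L/D)(ρV²/2) = 0.0246·(11.4/0.00954)·(617·0.6547²/2) = 0.0246·1195·132.2 = 3887 Pa.
Head loss h_f = ΔP/(ρg) = 3887/(617·9.81) = 0.642 m.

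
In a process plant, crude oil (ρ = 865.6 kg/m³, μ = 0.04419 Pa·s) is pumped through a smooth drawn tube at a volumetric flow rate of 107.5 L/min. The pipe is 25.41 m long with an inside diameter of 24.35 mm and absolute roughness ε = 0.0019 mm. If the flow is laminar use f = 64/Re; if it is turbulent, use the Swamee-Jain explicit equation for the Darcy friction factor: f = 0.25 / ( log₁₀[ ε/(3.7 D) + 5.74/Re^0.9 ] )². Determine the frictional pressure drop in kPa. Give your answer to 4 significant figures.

ΔP ≈ 233.2 kPa

Q = 107.5 L/min = 107.5/60000 = 0.001792 m³/s.
Cross-sectional area A = πD²/4 = π(0.02435)²/4 = 0.0004657 m²; mean velocity V = Q/A = 0.001792/0.0004657 = 3.847 m/s.
Reynolds number Re = ρVD/μ = 865.6 · 3.847 · 0.02435 / 0.0442 = 1835.
Re < 2300 → laminar flow, so f = 64/Re = 64/1835 = 0.03488 (the turbulent correlation is not needed).
Darcy-Weisbach: ΔP = f(L/D)(ρV²/2) = 0.03488·(25.41/0.02435)·(865.6·3.847²/2) = 0.03488·1044·6407 = 2.332e+05 Pa.
ΔP = 2.332e+05 Pa = 233.2 kPa.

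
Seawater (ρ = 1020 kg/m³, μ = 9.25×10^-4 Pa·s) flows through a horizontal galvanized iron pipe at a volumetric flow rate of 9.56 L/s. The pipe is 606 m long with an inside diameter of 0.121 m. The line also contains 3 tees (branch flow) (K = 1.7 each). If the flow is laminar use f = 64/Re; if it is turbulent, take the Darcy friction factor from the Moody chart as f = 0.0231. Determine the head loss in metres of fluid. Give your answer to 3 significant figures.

h_f ≈ 4.26 m

Q = 9.56 L/s = 9.56/1000 = 0.00956 m³/s.
Cross-sectional area A = πD²/4 = π(0.121)²/4 = 0.0115 m²; mean velocity V = Q/A = 0.00956/0.0115 = 0.8314 m/s.
Reynolds number Re = ρVD/μ = 1020 · 0.8314 · 0.121 / 0.000925 = 1.109e+05.
Re > 4000 → turbulent; use the Moody-chart value f = 0.0231.
Total minor-loss coefficient ΣK = 3·1.7 = 5.1.
ΔP = [f·L/D + ΣK]·(ρV²/2) = [0.0231·606/0.121 + 5.1]·(1020·0.8314²/2) = [115.7 + 5.1]·352.5 = 4.258e+04 Pa.
Head loss h_f = ΔP/(ρg) = 4.258e+04/(1020·9.81) = 4.26 m.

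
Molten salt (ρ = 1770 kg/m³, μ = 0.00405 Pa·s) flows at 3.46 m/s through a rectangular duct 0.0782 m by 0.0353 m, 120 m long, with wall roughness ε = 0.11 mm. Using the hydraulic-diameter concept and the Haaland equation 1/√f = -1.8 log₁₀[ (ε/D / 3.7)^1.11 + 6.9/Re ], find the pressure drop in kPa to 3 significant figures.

ΔP ≈ 682 kPa

Hydraulic diameter D_h = 4A/P = 4·(0.0782·0.0353)/(2·(0.0782+0.0353)) = 0.01104/0.227 = 0.04864 m.
Re = ρVD_h/μ = 1770·3.46·0.04864/0.00405 = 7.355e+04.
ε/D_h = 0.00011/0.04864 = 0.00226; Haaland gives 1/√f = -1.8 log₁₀[0.000271+9.38e-05] = 6.189, so f = 0.02611.
ΔP = f(L/D_h)(ρV²/2) = 0.02611·120/0.04864·1.059e+04 = 6.824e+05 Pa.
ΔP = 682 kPa.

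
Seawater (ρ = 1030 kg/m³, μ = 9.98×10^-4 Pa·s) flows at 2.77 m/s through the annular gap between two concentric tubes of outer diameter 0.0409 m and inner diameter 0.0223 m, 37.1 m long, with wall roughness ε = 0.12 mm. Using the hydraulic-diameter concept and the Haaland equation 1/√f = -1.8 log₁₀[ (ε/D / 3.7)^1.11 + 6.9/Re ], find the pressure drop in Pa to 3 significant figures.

Hydraulic diameter D_h = 4A/P = D_o - D_i = 0.0409 - 0.0223 = 0.0186 m.
Re = ρVD_h/μ = 1030·2.77·0.0186/0.000998 = 5.317e+04.
ε/D_h = 0.00012/0.0186 = 0.00645; Haaland gives 1/√f = -1.8 log₁₀[0.000867+0.00013] = 5.403, so f = 0.03426.
ΔP = f(L/D_h)(ρV²/2) = 0.03426·37.1/0.0186·3952 = 2.7e+05 Pa.

ΔP ≈ 270000 Pa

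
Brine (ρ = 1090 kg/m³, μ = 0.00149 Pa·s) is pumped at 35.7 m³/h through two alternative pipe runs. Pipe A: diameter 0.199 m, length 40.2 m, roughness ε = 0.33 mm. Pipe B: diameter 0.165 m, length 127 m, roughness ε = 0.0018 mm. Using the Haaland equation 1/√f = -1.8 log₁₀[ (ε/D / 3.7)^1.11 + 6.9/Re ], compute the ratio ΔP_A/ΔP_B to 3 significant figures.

ΔP_A/ΔP_B ≈ 0.157

Pipe A: V = Q/A = 0.009917/0.0311 = 0.3188 m/s; Re = 4.642e+04; ε/D = 0.00166; Haaland → f = 0.02567; ΔP_A = f(L/D)(ρV²/2) = 287.2 Pa.
Pipe B: V = Q/A = 0.009917/0.02138 = 0.4638 m/s; Re = 5.598e+04; ε/D = 1.09e-05; Haaland → f = 0.02022; ΔP_B = f(L/D)(ρV²/2) = 1825 Pa.
ΔP_A/ΔP_B = 287.2/1825 = 0.157.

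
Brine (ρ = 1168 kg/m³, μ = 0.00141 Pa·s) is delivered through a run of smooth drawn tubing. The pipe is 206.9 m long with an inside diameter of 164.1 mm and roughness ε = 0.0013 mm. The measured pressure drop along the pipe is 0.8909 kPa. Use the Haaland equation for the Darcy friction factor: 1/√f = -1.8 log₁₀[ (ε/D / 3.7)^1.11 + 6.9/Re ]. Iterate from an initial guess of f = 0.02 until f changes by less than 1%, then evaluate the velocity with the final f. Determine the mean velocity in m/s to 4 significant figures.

Rearranging Darcy-Weisbach: V = √(2·ΔP·D/(f·L·ρ)). With ε/D = 1.3e-06/0.1641 = 7.92e-06, iterate starting from f = 0.02:
  f = 0.02 → V = √(2·890.9·0.1641/(0.02·206.9·1168)) = 0.246 m/s; Re = ρVD/μ = 3.343e+04; f → 0.02274
  f = 0.02274 → V = 0.2307 m/s; Re = 3.136e+04; f → 0.02308
  f = 0.02308 → V = 0.2289 m/s; Re = 3.112e+04; f → 0.02313
Converged (Δf/f < 1%). With the final f = 0.02313: V = √(2·890.9·0.1641/(0.02313·206.9·1168)) = 0.2287 m/s.

V ≈ 0.2287 m/s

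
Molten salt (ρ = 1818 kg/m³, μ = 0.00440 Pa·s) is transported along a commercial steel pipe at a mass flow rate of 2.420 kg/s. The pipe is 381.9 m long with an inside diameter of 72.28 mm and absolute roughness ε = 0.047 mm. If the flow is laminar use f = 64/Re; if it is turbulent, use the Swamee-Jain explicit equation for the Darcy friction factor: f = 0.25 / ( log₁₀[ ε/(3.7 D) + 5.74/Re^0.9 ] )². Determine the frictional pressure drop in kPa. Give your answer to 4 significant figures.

ΔP ≈ 16.35 kPa

A = πD²/4 = π(0.07228)²/4 = 0.004103 m²; mean velocity V = ṁ/(ρA) = 2.42/(1818 · 0.004103) = 0.3244 m/s.
Reynolds number Re = ρVD/μ = 1818 · 0.3244 · 0.07228 / 0.0044 = 9688.
Re > 4000 → turbulent. Relative roughness ε/D = 4.7e-05/0.07228 = 0.00065. Swamee-Jain: f = 0.25/(log₁₀[0.00065/3.7 + 5.74/9688^0.9])² = 0.25/(log₁₀[0.000176 + 0.00148])² = 0.25/(-2.78)² = 0.03235.
Darcy-Weisbach: ΔP = f(L/D)(ρV²/2) = 0.03235·(381.9/0.07228)·(1818·0.3244²/2) = 0.03235·5284·95.67 = 1.635e+04 Pa.
ΔP = 1.635e+04 Pa = 16.35 kPa.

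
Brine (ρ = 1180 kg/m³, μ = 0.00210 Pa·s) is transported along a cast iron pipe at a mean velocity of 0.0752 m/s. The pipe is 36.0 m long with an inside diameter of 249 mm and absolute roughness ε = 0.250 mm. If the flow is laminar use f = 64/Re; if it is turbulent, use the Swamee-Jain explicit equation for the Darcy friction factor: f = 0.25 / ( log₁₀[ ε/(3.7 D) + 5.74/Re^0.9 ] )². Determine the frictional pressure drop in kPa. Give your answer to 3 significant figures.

ΔP ≈ 0.0156 kPa

Reynolds number Re = ρVD/μ = 1180 · 0.0752 · 0.249 / 0.0021 = 1.052e+04.
Re > 4000 → turbulent. Relative roughness ε/D = 0.00025/0.249 = 0.001. Swamee-Jain: f = 0.25/(log₁₀[0.001/3.7 + 5.74/1.052e+04^0.9])² = 0.25/(log₁₀[0.000271 + 0.00138])² = 0.25/(-2.783)² = 0.03228.
Darcy-Weisbach: ΔP = f(L/D)(ρV²/2) = 0.03228·(36/0.249)·(1180·0.0752²/2) = 0.03228·144.6·3.336 = 15.57 Pa.
ΔP = 15.57 Pa = 0.0156 kPa.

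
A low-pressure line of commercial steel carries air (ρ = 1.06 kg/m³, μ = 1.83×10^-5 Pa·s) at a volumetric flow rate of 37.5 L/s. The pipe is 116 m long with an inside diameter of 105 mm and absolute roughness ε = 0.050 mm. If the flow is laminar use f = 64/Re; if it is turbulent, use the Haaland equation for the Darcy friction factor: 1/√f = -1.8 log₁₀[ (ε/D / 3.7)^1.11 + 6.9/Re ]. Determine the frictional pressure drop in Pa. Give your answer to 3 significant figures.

Q = 37.5 L/s = 37.5/1000 = 0.0375 m³/s.
Cross-sectional area A = πD²/4 = π(0.105)²/4 = 0.008659 m²; mean velocity V = Q/A = 0.0375/0.008659 = 4.331 m/s.
Reynolds number Re = ρVD/μ = 1.06 · 4.331 · 0.105 / 1.83e-05 = 2.634e+04.
Re > 4000 → turbulent. Relative roughness ε/D = 5e-05/0.105 = 0.000476. Haaland: 1/√f = -1.8 log₁₀[(0.000476/3.7)^1.11 + 6.9/2.634e+04] = -1.8 log₁₀[4.8e-05 + 0.000262] = 6.316, so f = 0.02507.
Darcy-Weisbach: ΔP = f(L/D)(ρV²/2) = 0.02507·(116/0.105)·(1.06·4.331²/2) = 0.02507·1105·9.94 = 275.3 Pa.

ΔP ≈ 275 Pa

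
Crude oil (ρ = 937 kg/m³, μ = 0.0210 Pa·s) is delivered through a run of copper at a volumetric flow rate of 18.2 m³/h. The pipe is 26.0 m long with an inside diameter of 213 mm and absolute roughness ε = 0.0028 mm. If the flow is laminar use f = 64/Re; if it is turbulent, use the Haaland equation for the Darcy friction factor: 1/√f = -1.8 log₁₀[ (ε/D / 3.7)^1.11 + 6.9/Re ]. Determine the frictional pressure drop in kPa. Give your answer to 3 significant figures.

Q = 18.2 m³/h = 18.2/3600 = 0.005056 m³/s.
Cross-sectional area A = πD²/4 = π(0.213)²/4 = 0.03563 m²; mean velocity V = Q/A = 0.005056/0.03563 = 0.1419 m/s.
Reynolds number Re = ρVD/μ = 937 · 0.1419 · 0.213 / 0.021 = 1348.
Re < 2300 → laminar flow, so f = 64/Re = 64/1348 = 0.04746 (the turbulent correlation is not needed).
Darcy-Weisbach: ΔP = f(L/D)(ρV²/2) = 0.04746·(26/0.213)·(937·0.1419²/2) = 0.04746·122.1·9.431 = 54.64 Pa.
ΔP = 54.64 Pa = 0.0546 kPa.

ΔP ≈ 0.0546 kPa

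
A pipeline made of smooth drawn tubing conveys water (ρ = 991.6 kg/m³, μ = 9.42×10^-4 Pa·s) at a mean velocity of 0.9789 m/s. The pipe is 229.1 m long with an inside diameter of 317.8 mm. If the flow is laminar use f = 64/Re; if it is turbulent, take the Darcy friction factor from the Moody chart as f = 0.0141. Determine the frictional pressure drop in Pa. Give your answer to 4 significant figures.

ΔP ≈ 4829 Pa

Reynolds number Re = ρVD/μ = 991.6 · 0.9789 · 0.3178 / 0.000942 = 3.275e+05.
Re > 4000 → turbulent; use the Moody-chart value f = 0.0141.
Darcy-Weisbach: ΔP = f(L/D)(ρV²/2) = 0.0141·(229.1/0.3178)·(991.6·0.9789²/2) = 0.0141·720.9·475.1 = 4829 Pa.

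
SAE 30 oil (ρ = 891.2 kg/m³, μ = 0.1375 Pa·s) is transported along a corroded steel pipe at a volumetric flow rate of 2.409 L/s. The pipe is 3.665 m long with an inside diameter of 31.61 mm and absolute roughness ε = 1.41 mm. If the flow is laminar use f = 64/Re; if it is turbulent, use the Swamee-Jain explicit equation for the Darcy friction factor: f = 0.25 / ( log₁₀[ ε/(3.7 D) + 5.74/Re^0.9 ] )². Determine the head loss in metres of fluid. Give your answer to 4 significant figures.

Q = 2.409 L/s = 2.409/1000 = 0.002409 m³/s.
Cross-sectional area A = πD²/4 = π(0.03161)²/4 = 0.0007848 m²; mean velocity V = Q/A = 0.002409/0.0007848 = 3.07 m/s.
Reynolds number Re = ρVD/μ = 891.2 · 3.07 · 0.03161 / 0.138 = 628.9.
Re < 2300 → laminar flow, so f = 64/Re = 64/628.9 = 0.1018 (the turbulent correlation is not needed).
Darcy-Weisbach: ΔP = f(L/D)(ρV²/2) = 0.1018·(3.665/0.03161)·(891.2·3.07²/2) = 0.1018·115.9·4199 = 4.954e+04 Pa.
Head loss h_f = ΔP/(ρg) = 4.954e+04/(891.2·9.81) = 5.667 m.

h_f ≈ 5.667 m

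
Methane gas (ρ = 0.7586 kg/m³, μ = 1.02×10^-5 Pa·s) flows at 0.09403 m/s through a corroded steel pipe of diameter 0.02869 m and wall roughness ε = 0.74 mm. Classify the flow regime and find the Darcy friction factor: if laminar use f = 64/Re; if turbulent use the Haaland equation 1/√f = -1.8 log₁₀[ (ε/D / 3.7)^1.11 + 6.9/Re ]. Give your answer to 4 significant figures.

Re = ρVD/μ = 0.7586·0.09403·0.02869/1.02e-05 = 200.6.
Re < 2300 → laminar, so f = 64/Re = 0.319 (roughness is irrelevant in laminar flow).

f ≈ 0.3190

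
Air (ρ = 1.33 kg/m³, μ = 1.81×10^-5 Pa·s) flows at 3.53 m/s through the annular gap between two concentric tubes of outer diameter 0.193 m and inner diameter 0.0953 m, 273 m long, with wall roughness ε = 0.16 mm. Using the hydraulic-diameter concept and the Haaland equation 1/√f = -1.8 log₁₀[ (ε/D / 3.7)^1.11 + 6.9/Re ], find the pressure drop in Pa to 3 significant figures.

ΔP ≈ 642 Pa

Hydraulic diameter D_h = 4A/P = D_o - D_i = 0.193 - 0.0953 = 0.0977 m.
Re = ρVD_h/μ = 1.33·3.53·0.0977/1.81e-05 = 2.534e+04.
ε/D_h = 0.00016/0.0977 = 0.00164; Haaland gives 1/√f = -1.8 log₁₀[0.000189+0.000272] = 6.004, so f = 0.02774.
ΔP = f(L/D_h)(ρV²/2) = 0.02774·273/0.0977·8.286 = 642.2 Pa.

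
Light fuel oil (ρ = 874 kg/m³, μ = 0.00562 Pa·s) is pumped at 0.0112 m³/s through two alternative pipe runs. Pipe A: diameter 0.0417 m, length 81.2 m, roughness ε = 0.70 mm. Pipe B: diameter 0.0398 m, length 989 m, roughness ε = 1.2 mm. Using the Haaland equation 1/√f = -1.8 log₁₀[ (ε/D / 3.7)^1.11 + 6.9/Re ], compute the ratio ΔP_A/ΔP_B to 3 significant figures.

Pipe A: V = Q/A = 0.0112/0.001366 = 8.201 m/s; Re = 5.318e+04; ε/D = 0.0168; Haaland → f = 0.0464; ΔP_A = f(L/D)(ρV²/2) = 2.655e+06 Pa.
Pipe B: V = Q/A = 0.0112/0.001244 = 9.002 m/s; Re = 5.572e+04; ε/D = 0.0302; Haaland → f = 0.05796; ΔP_B = f(L/D)(ρV²/2) = 5.101e+07 Pa.
ΔP_A/ΔP_B = 2.655e+06/5.101e+07 = 0.0521.

ΔP_A/ΔP_B ≈ 0.0521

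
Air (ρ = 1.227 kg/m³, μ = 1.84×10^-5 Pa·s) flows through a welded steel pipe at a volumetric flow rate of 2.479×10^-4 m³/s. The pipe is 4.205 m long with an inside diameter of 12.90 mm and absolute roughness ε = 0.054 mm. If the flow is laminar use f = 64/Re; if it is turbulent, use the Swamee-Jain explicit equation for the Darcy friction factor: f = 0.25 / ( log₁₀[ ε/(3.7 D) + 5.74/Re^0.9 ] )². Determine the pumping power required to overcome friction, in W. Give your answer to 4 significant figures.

P ≈ 0.006996 W

Cross-sectional area A = πD²/4 = π(0.0129)²/4 = 0.0001307 m²; mean velocity V = Q/A = 0.0002479/0.0001307 = 1.897 m/s.
Reynolds number Re = ρVD/μ = 1.227 · 1.897 · 0.0129 / 1.84e-05 = 1632.
Re < 2300 → laminar flow, so f = 64/Re = 64/1632 = 0.03922 (the turbulent correlation is not needed).
Darcy-Weisbach: ΔP = f(L/D)(ρV²/2) = 0.03922·(4.205/0.0129)·(1.227·1.897²/2) = 0.03922·326·2.207 = 28.22 Pa.
Pumping power P = QΔP = 0.0002479·28.22 = 0.0069958 W = 0.006996 W.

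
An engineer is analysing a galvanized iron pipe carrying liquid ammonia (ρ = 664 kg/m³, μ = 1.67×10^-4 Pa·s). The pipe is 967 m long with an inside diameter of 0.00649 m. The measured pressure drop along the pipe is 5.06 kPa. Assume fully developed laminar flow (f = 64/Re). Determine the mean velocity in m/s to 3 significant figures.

V ≈ 0.0412 m/s

For laminar flow, f = 64/Re with Re = ρVD/μ, so Darcy-Weisbach reduces to ΔP = 32μLV/D². Solving for V: V = ΔP·D²/(32μL) = 5060·(0.00649)²/(32·0.000167·967) = 0.04124 m/s.
Check: Re = ρVD/μ = 664·0.04124·0.00649/0.000167 = 1064 < 2300, so the laminar assumption holds.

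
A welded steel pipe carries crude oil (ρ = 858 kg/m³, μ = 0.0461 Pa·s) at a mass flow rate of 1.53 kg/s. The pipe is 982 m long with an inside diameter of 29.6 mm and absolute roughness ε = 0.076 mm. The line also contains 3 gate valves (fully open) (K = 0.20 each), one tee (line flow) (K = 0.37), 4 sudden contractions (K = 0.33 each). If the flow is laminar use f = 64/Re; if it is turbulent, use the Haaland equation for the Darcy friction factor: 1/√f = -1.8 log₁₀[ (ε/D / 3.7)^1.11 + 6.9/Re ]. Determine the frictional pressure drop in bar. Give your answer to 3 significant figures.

A = πD²/4 = π(0.0296)²/4 = 0.0006881 m²; mean velocity V = ṁ/(ρA) = 1.53/(858 · 0.0006881) = 2.591 m/s.
Reynolds number Re = ρVD/μ = 858 · 2.591 · 0.0296 / 0.0461 = 1428.
Re < 2300 → laminar flow, so f = 64/Re = 64/1428 = 0.04483 (the turbulent correlation is not needed).
Total minor-loss coefficient ΣK = 3·0.2 + 1·0.37 + 4·0.33 = 2.29.
ΔP = [f·L/D + ΣK]·(ρV²/2) = [0.04483·982/0.0296 + 2.29]·(858·2.591²/2) = [1487 + 2.29]·2881 = 4.291e+06 Pa.
ΔP = 4.291e+06 Pa = 42.9 bar.

ΔP ≈ 42.9 bar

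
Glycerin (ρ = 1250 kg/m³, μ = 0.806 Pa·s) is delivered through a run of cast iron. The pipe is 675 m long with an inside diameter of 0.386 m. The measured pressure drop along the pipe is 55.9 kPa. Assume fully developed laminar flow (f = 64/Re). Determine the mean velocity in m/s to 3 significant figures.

V ≈ 0.478 m/s

For laminar flow, f = 64/Re with Re = ρVD/μ, so Darcy-Weisbach reduces to ΔP = 32μLV/D². Solving for V: V = ΔP·D²/(32μL) = 5.59e+04·(0.386)²/(32·0.806·675) = 0.4784 m/s.
Check: Re = ρVD/μ = 1250·0.4784·0.386/0.806 = 286.4 < 2300, so the laminar assumption holds.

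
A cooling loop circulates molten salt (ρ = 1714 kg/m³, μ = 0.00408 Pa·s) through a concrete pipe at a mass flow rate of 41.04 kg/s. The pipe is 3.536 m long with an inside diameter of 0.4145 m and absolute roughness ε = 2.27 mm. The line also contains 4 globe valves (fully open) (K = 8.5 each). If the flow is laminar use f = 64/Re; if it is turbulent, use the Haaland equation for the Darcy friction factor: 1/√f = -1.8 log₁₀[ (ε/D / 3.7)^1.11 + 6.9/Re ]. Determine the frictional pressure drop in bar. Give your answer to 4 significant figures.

A = πD²/4 = π(0.4145)²/4 = 0.1349 m²; mean velocity V = ṁ/(ρA) = 41.04/(1714 · 0.1349) = 0.1774 m/s.
Reynolds number Re = ρVD/μ = 1714 · 0.1774 · 0.4145 / 0.00408 = 3.09e+04.
Re > 4000 → turbulent. Relative roughness ε/D = 0.00227/0.4145 = 0.00548. Haaland: 1/√f = -1.8 log₁₀[(0.00548/3.7)^1.11 + 6.9/3.09e+04] = -1.8 log₁₀[0.000723 + 0.000223] = 5.443, so f = 0.03375.
Total minor-loss coefficient ΣK = 4·8.5 = 34.
ΔP = [f·L/D + ΣK]·(ρV²/2) = [0.03375·3.536/0.4145 + 34]·(1714·0.1774²/2) = [0.2879 + 34]·26.98 = 925.2 Pa.
ΔP = 925.2 Pa = 0.009252 bar.

ΔP ≈ 0.009252 bar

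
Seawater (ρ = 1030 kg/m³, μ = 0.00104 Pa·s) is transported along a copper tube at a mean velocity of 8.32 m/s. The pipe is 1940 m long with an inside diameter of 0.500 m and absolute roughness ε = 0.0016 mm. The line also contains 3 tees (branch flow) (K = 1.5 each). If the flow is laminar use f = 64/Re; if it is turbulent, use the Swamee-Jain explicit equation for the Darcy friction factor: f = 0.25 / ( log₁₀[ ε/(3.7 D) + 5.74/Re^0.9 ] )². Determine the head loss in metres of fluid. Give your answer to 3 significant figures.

h_f ≈ 145 m

Reynolds number Re = ρVD/μ = 1030 · 8.32 · 0.5 / 0.00104 = 4.12e+06.
Re > 4000 → turbulent. Relative roughness ε/D = 1.6e-06/0.5 = 3.2e-06. Swamee-Jain: f = 0.25/(log₁₀[3.2e-06/3.7 + 5.74/4.12e+06^0.9])² = 0.25/(log₁₀[8.65e-07 + 6.39e-06])² = 0.25/(-5.139)² = 0.009465.
Total minor-loss coefficient ΣK = 3·1.5 = 4.5.
ΔP = [f·L/D + ΣK]·(ρV²/2) = [0.009465·1940/0.5 + 4.5]·(1030·8.32²/2) = [36.72 + 4.5]·3.565e+04 = 1.47e+06 Pa.
Head loss h_f = ΔP/(ρg) = 1.47e+06/(1030·9.81) = 145 m.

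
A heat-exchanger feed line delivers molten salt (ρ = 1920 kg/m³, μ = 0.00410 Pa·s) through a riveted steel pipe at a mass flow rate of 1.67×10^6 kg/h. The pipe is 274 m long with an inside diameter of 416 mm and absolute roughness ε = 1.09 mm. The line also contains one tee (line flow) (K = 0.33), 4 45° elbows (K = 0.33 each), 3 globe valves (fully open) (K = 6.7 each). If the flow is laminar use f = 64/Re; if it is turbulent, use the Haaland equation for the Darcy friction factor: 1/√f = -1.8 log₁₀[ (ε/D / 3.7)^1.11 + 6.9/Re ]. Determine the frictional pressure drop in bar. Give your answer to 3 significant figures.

ṁ = 1.67×10^6 kg/h = 1.67×10^6/3600 = 463.9 kg/s.
A = πD²/4 = π(0.416)²/4 = 0.1359 m²; mean velocity V = ṁ/(ρA) = 463.9/(1920 · 0.1359) = 1.778 m/s.
Reynolds number Re = ρVD/μ = 1920 · 1.778 · 0.416 / 0.0041 = 3.463e+05.
Re > 4000 → turbulent. Relative roughness ε/D = 0.00109/0.416 = 0.00262. Haaland: 1/√f = -1.8 log₁₀[(0.00262/3.7)^1.11 + 6.9/3.463e+05] = -1.8 log₁₀[0.000319 + 1.99e-05] = 6.246, so f = 0.02563.
Total minor-loss coefficient ΣK = 1·0.33 + 4·0.33 + 3·6.7 = 21.8.
ΔP = [f·L/D + ΣK]·(ρV²/2) = [0.02563·274/0.416 + 21.8]·(1920·1.778²/2) = [16.88 + 21.8]·3033 = 1.172e+05 Pa.
ΔP = 1.172e+05 Pa = 1.17 bar.

ΔP ≈ 1.17 bar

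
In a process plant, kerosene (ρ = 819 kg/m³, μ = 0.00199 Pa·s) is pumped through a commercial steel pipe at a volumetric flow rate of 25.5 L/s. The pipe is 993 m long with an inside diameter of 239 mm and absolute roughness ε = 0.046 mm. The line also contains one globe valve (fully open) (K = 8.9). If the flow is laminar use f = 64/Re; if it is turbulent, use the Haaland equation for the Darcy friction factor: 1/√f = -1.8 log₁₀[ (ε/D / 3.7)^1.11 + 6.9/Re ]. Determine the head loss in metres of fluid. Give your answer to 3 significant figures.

Q = 25.5 L/s = 25.5/1000 = 0.0255 m³/s.
Cross-sectional area A = πD²/4 = π(0.239)²/4 = 0.04486 m²; mean velocity V = Q/A = 0.0255/0.04486 = 0.5684 m/s.
Reynolds number Re = ρVD/μ = 819 · 0.5684 · 0.239 / 0.00199 = 5.591e+04.
Re > 4000 → turbulent. Relative roughness ε/D = 4.6e-05/0.239 = 0.000192. Haaland: 1/√f = -1.8 log₁₀[(0.000192/3.7)^1.11 + 6.9/5.591e+04] = -1.8 log₁₀[1.76e-05 + 0.000123] = 6.931, so f = 0.02081.
Total minor-loss coefficient ΣK = 1·8.9 = 8.9.
ΔP = [f·L/D + ΣK]·(ρV²/2) = [0.02081·993/0.239 + 8.9]·(819·0.5684²/2) = [86.48 + 8.9]·132.3 = 1.262e+04 Pa.
Head loss h_f = ΔP/(ρg) = 1.262e+04/(819·9.81) = 1.57 m.

h_f ≈ 1.57 m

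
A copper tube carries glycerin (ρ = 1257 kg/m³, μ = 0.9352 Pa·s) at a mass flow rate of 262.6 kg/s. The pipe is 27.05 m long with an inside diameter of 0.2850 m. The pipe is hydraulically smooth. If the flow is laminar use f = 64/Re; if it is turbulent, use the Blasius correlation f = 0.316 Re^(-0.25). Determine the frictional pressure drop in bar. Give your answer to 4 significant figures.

A = πD²/4 = π(0.285)²/4 = 0.06379 m²; mean velocity V = ṁ/(ρA) = 262.6/(1257 · 0.06379) = 3.275 m/s.
Reynolds number Re = ρVD/μ = 1257 · 3.275 · 0.285 / 0.935 = 1254.
Re < 2300 → laminar flow, so f = 64/Re = 64/1254 = 0.05102 (the turbulent correlation is not needed).
Darcy-Weisbach: ΔP = f(L/D)(ρV²/2) = 0.05102·(27.05/0.285)·(1257·3.275²/2) = 0.05102·94.91·6740 = 3.264e+04 Pa.
ΔP = 3.264e+04 Pa = 0.3264 bar.

ΔP ≈ 0.3264 bar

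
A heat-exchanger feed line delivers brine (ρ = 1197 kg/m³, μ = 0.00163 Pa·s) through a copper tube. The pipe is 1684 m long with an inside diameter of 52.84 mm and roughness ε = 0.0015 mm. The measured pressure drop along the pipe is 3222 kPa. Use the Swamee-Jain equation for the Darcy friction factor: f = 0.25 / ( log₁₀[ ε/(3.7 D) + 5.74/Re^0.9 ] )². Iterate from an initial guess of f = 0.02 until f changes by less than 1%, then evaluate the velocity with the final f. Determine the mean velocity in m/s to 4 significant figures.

V ≈ 3.119 m/s

Rearranging Darcy-Weisbach: V = √(2·ΔP·D/(f·L·ρ)). With ε/D = 1.5e-06/0.05284 = 2.84e-05, iterate starting from f = 0.02:
  f = 0.02 → V = √(2·3.222e+06·0.05284/(0.02·1684·1197)) = 2.906 m/s; Re = ρVD/μ = 1.128e+05; f → 0.01761
  f = 0.01761 → V = 3.097 m/s; Re = 1.202e+05; f → 0.01739
  f = 0.01739 → V = 3.117 m/s; Re = 1.209e+05; f → 0.01737
Converged (Δf/f < 1%). With the final f = 0.01737: V = √(2·3.222e+06·0.05284/(0.01737·1684·1197)) = 3.119 m/s.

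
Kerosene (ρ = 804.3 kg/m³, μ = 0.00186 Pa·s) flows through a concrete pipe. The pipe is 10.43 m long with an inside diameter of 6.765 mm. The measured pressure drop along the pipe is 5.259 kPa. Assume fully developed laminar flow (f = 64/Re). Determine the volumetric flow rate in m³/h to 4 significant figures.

Q ≈ 0.05017 m³/h

For laminar flow, f = 64/Re with Re = ρVD/μ, so Darcy-Weisbach reduces to ΔP = 32μLV/D². Solving for V: V = ΔP·D²/(32μL) = 5259·(0.006765)²/(32·0.00186·10.43) = 0.3877 m/s.
Check: Re = ρVD/μ = 804.3·0.3877·0.006765/0.00186 = 1134 < 2300, so the laminar assumption holds.
Q = V·A = 0.3877·(π/4·0.006765²) = 1.394e-05 m³/s = 0.05017 m³/h.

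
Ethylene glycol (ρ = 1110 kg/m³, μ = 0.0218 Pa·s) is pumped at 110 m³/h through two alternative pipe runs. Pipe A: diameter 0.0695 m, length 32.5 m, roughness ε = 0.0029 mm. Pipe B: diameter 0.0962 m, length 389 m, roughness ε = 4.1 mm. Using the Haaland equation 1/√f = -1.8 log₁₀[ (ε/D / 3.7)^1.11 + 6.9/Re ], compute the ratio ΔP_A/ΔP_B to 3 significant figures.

ΔP_A/ΔP_B ≈ 0.148

Pipe A: V = Q/A = 0.03056/0.003794 = 8.054 m/s; Re = 2.85e+04; ε/D = 4.17e-05; Haaland → f = 0.02368; ΔP_A = f(L/D)(ρV²/2) = 3.987e+05 Pa.
Pipe B: V = Q/A = 0.03056/0.007268 = 4.204 m/s; Re = 2.059e+04; ε/D = 0.0426; Haaland → f = 0.06792; ΔP_B = f(L/D)(ρV²/2) = 2.694e+06 Pa.
ΔP_A/ΔP_B = 3.987e+05/2.694e+06 = 0.148.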